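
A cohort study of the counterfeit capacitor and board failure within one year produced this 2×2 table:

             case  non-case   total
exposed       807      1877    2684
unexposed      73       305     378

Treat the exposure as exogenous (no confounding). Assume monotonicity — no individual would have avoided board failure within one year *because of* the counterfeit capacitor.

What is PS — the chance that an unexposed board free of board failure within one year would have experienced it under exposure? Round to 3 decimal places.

p₁ = P(outcome | exposed) = 807/2684 = 0.30067
p₀ = P(outcome | unexposed) = 73/378 = 0.19312
Under exogeneity and monotonicity, PS = (p₁ − p₀) / (1 − p₀).
PS = (0.30067 − 0.19312) / (1 − 0.19312) = 0.10755 / 0.80688 ≈ 0.1333

PS ≈ 0.133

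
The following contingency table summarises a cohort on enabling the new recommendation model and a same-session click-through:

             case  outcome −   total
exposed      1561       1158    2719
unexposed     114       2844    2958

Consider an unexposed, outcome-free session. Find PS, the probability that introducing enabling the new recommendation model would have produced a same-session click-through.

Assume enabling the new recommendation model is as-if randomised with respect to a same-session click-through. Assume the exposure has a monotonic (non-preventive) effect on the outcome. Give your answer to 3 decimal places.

p₁ = P(outcome | exposed) = 1561/2719 = 0.57411
p₀ = P(outcome | unexposed) = 114/2958 = 0.03854
Under exogeneity and monotonicity, PS = (p₁ − p₀)/(1 − p₀).
PS = (0.57411 − 0.03854) / 0.96146 ≈ 0.5570

PS ≈ 0.557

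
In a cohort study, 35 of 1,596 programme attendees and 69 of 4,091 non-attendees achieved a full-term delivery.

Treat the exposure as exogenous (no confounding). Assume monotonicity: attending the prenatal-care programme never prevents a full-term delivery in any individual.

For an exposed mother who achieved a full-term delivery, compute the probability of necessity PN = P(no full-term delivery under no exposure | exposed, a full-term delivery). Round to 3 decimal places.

p₁ = P(outcome | exposed) = 35/1596 = 0.02193
p₀ = P(outcome | unexposed) = 69/4091 = 0.016866
Under exogeneity and monotonicity, PN = (p₁ − p₀) / p₁.
PN = (0.02193 − 0.016866) / 0.02193 = 0.0050635 / 0.02193 ≈ 0.2309

PN ≈ 0.231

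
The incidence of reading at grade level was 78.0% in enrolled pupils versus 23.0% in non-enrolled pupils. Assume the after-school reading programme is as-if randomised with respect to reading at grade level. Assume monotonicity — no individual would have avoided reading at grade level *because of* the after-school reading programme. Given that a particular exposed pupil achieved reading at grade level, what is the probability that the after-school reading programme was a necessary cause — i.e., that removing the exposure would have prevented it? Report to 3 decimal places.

PN ≈ 0.705

p₁ = 0.78, p₀ = 0.23.
Under exogeneity and monotonicity, PN = (p₁ − p₀) / p₁.
PN = (0.78 − 0.23) / 0.78 = 0.55 / 0.78 ≈ 0.7051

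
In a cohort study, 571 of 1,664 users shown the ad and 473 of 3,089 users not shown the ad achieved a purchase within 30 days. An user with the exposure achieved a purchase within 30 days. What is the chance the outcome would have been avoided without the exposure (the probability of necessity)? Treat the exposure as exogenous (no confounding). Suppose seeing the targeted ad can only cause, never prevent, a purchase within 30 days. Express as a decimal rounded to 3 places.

p₁ = P(outcome | exposed) = 571/1664 = 0.34315
p₀ = P(outcome | unexposed) = 473/3089 = 0.15312
Under exogeneity and monotonicity, PN = (p₁ − p₀) / p₁.
PN = (0.34315 − 0.15312) / 0.34315 = 0.19003 / 0.34315 ≈ 0.5538

PN ≈ 0.554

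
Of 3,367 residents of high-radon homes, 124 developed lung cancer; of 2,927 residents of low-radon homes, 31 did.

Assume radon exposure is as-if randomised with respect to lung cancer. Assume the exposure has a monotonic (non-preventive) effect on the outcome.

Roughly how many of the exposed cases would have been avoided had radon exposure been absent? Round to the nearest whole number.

about 88 cases

p₁ = P(outcome | exposed) = 124/3367 = 0.036828
p₀ = P(outcome | unexposed) = 31/2927 = 0.010591
PN = (p₁ − p₀)/p₁ = (0.036828 − 0.010591) / 0.036828 ≈ 0.71242.
Attributable cases ≈ PN × (exposed cases) = 0.71242 × 124 ≈ 88.34.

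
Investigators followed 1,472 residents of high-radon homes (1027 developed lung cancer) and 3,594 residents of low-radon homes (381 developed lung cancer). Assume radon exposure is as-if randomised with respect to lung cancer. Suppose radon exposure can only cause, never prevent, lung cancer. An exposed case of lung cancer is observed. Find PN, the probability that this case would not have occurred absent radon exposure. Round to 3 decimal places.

PN ≈ 0.848

p₁ = P(outcome | exposed) = 1027/1472 = 0.69769
p₀ = P(outcome | unexposed) = 381/3594 = 0.10601
Under exogeneity and monotonicity, PN = (p₁ − p₀) / p₁.
PN = (0.69769 − 0.10601) / 0.69769 = 0.59168 / 0.69769 ≈ 0.8481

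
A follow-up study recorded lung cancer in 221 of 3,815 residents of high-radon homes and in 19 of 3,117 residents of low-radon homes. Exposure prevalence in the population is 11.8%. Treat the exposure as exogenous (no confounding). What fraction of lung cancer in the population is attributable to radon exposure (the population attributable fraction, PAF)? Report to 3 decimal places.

PAF ≈ 0.501

p₁ = P(outcome | exposed) = 221/3815 = 0.057929
p₀ = P(outcome | unexposed) = 19/3117 = 0.0060956
Overall risk P(Y=1) = π·p₁ + (1−π)·p₀ = 0.118×0.057929 + 0.882×0.0060956 = 0.012212.
Under exogeneity, PAF = [P(Y=1) − p₀] / P(Y=1).
PAF = (0.012212 − 0.0060956) / 0.012212 ≈ 0.5009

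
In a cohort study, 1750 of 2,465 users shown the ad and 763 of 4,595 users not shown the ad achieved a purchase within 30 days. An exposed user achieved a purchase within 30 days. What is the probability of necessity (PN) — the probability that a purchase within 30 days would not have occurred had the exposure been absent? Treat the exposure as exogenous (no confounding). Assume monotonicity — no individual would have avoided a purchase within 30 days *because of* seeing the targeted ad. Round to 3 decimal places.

p₁ = P(outcome | exposed) = 1750/2465 = 0.70994
p₀ = P(outcome | unexposed) = 763/4595 = 0.16605
Under exogeneity and monotonicity, PN = (p₁ − p₀) / p₁.
PN = (0.70994 − 0.16605) / 0.70994 = 0.54389 / 0.70994 ≈ 0.7661

PN ≈ 0.766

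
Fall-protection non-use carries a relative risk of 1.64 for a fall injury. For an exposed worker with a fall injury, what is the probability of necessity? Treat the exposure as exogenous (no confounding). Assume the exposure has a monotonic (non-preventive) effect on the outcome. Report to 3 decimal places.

Under exogeneity and monotonicity, PN = (RR − 1) / RR = 1 − 1/RR.
PN = (1.64 − 1) / 1.64 = 0.64 / 1.64 ≈ 0.3902

PN ≈ 0.390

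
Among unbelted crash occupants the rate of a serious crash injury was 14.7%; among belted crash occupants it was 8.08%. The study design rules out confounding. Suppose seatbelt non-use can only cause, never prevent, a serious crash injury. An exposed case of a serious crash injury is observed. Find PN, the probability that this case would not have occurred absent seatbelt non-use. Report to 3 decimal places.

p₁ = 0.147, p₀ = 0.0808.
Under exogeneity and monotonicity, PN = (p₁ − p₀) / p₁.
PN = (0.147 − 0.0808) / 0.147 = 0.0662 / 0.147 ≈ 0.4503

PN ≈ 0.450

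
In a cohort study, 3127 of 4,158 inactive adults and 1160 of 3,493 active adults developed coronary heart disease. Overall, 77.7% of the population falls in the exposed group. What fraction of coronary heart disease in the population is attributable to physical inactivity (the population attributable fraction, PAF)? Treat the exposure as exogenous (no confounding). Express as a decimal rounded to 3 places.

PAF ≈ 0.496

p₁ = P(outcome | exposed) = 3127/4158 = 0.75204
p₀ = P(outcome | unexposed) = 1160/3493 = 0.33209
Overall risk P(Y=1) = π·p₁ + (1−π)·p₀ = 0.777×0.75204 + 0.223×0.33209 = 0.6584.
Under exogeneity, PAF = [P(Y=1) − p₀] / P(Y=1).
PAF = (0.6584 − 0.33209) / 0.6584 ≈ 0.4956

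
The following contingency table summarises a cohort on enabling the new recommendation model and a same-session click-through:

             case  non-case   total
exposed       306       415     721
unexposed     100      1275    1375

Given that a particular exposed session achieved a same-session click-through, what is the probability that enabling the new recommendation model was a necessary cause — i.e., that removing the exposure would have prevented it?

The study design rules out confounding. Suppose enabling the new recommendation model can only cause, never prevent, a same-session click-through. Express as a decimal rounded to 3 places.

PN ≈ 0.829

p₁ = P(outcome | exposed) = 306/721 = 0.42441
p₀ = P(outcome | unexposed) = 100/1375 = 0.072727
Under exogeneity and monotonicity, PN = (p₁ − p₀) / p₁.
PN = (0.42441 − 0.072727) / 0.42441 = 0.35168 / 0.42441 ≈ 0.8286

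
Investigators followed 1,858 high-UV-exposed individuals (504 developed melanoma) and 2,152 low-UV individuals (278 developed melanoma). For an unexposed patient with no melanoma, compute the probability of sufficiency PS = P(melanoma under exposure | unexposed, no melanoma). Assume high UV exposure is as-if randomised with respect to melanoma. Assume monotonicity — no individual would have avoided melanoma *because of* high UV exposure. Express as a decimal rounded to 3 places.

PS ≈ 0.163

p₁ = P(outcome | exposed) = 504/1858 = 0.27126
p₀ = P(outcome | unexposed) = 278/2152 = 0.12918
Under exogeneity and monotonicity, PS = (p₁ − p₀) / (1 − p₀).
PS = (0.27126 − 0.12918) / (1 − 0.12918) = 0.14208 / 0.87082 ≈ 0.1632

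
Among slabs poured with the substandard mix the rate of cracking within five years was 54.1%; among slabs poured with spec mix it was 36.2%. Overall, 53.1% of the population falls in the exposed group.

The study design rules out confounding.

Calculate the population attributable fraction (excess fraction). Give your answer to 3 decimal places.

PAF ≈ 0.208

p₁ = 0.541, p₀ = 0.362.
Overall risk P(Y=1) = π·p₁ + (1−π)·p₀ = 0.531×0.541 + 0.469×0.362 = 0.45705.
Under exogeneity, PAF = [P(Y=1) − p₀] / P(Y=1).
PAF = (0.45705 − 0.362) / 0.45705 ≈ 0.2080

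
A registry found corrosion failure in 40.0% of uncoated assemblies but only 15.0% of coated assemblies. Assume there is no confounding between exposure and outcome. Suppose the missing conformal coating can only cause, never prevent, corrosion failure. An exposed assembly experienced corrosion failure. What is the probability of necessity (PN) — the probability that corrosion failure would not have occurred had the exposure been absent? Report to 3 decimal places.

p₁ = 0.4, p₀ = 0.15.
Under exogeneity and monotonicity, PN = (p₁ − p₀) / p₁.
PN = (0.4 − 0.15) / 0.4 = 0.25 / 0.4 ≈ 0.6250

PN ≈ 0.625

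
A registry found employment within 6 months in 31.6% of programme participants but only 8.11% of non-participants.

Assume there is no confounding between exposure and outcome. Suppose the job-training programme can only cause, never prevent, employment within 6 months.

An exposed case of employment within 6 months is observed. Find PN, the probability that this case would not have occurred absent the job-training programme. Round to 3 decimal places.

PN ≈ 0.743

p₁ = 0.316, p₀ = 0.0811.
Under exogeneity and monotonicity, PN = (p₁ − p₀) / p₁.
PN = (0.316 − 0.0811) / 0.316 = 0.2349 / 0.316 ≈ 0.7434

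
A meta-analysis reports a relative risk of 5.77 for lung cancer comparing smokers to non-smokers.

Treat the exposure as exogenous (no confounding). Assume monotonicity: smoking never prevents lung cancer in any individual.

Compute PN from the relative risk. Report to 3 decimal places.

Under exogeneity and monotonicity, PN = (RR − 1) / RR = 1 − 1/RR.
PN = (5.77 − 1) / 5.77 = 4.77 / 5.77 ≈ 0.8267

PN ≈ 0.827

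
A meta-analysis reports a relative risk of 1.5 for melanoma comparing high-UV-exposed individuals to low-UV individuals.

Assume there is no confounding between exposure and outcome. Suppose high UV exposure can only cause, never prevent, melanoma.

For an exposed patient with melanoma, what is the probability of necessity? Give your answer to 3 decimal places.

Under exogeneity and monotonicity, PN = (RR − 1) / RR = 1 − 1/RR.
PN = (1.5 − 1) / 1.5 = 0.5 / 1.5 ≈ 0.3333

PN ≈ 0.333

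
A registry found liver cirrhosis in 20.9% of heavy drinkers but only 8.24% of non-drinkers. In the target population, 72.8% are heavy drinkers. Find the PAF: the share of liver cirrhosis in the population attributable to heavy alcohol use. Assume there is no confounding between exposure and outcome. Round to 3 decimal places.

PAF ≈ 0.528

p₁ = 0.209, p₀ = 0.0824.
Overall risk P(Y=1) = π·p₁ + (1−π)·p₀ = 0.728×0.209 + 0.272×0.0824 = 0.17456.
Under exogeneity, PAF = [P(Y=1) − p₀] / P(Y=1).
PAF = (0.17456 − 0.0824) / 0.17456 ≈ 0.5280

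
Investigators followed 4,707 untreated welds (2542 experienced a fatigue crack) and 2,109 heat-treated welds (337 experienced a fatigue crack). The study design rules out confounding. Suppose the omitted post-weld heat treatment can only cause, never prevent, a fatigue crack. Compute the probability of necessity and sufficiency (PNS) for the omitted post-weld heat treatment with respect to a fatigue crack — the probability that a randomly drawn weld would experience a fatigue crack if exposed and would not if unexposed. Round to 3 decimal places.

p₁ = P(outcome | exposed) = 2542/4707 = 0.54005
p₀ = P(outcome | unexposed) = 337/2109 = 0.15979
Under exogeneity and monotonicity, PNS = p₁ − p₀.
PNS = 0.54005 − 0.15979 = 0.38026

PNS ≈ 0.380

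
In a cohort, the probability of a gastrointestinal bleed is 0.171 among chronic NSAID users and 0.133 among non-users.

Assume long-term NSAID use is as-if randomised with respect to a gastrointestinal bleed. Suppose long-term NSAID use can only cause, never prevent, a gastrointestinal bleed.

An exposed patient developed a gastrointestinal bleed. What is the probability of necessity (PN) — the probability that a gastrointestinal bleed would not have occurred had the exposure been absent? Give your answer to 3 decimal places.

PN ≈ 0.222

Let p₁ = 0.171, p₀ = 0.133.
Under exogeneity and monotonicity, PN = (p₁ − p₀) / p₁.
PN = (0.171 − 0.133) / 0.171 = 0.038 / 0.171 ≈ 0.2222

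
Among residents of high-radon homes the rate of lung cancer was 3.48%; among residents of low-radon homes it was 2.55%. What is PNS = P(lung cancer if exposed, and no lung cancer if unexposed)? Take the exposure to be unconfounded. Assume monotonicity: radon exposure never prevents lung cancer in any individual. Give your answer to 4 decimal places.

p₁ = 0.0348, p₀ = 0.0255.
Under exogeneity and monotonicity, PNS = p₁ − p₀.
PNS = 0.0348 − 0.0255 = 0.0093

PNS ≈ 0.0093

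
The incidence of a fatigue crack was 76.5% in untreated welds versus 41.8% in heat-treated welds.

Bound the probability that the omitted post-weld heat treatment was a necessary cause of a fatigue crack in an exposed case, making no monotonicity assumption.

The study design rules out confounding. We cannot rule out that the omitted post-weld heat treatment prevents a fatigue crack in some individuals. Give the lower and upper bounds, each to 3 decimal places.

0.454 ≤ PN ≤ 0.761

p₁ = 0.765, p₀ = 0.418.
Under exogeneity alone the bounds on PN are max{0,(p₁−p₀)/p₁} ≤ PN ≤ min{1,(1−p₀)/p₁}.
  lower = (p₁ − p₀)/p₁ = 0.347 / 0.765 ≈ 0.4536
  upper = min{1, (1 − p₀)/p₁} = 0.582 / 0.765 ≈ 0.7608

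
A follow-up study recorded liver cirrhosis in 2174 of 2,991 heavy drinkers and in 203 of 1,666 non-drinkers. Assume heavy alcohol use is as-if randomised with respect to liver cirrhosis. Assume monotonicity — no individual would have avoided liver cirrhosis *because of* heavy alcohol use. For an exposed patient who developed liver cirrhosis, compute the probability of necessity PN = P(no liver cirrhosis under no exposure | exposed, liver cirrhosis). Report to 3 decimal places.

PN ≈ 0.832

p₁ = P(outcome | exposed) = 2174/2991 = 0.72685
p₀ = P(outcome | unexposed) = 203/1666 = 0.12185
Under exogeneity and monotonicity, PN = (p₁ − p₀) / p₁.
PN = (0.72685 − 0.12185) / 0.72685 = 0.605 / 0.72685 ≈ 0.8324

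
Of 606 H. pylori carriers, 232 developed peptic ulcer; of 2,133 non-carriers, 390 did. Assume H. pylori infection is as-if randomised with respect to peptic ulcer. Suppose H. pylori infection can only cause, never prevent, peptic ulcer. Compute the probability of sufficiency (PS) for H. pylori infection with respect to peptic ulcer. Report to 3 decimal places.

PS ≈ 0.245

p₁ = P(outcome | exposed) = 232/606 = 0.38284
p₀ = P(outcome | unexposed) = 390/2133 = 0.18284
Under exogeneity and monotonicity, PS = (p₁ − p₀) / (1 − p₀).
PS = (0.38284 − 0.18284) / (1 − 0.18284) = 0.2 / 0.81716 ≈ 0.2447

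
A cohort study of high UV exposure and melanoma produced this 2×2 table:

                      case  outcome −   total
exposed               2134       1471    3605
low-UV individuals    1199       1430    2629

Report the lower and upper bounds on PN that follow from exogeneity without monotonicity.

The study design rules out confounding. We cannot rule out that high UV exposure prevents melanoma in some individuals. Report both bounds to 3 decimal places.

p₁ = P(outcome | exposed) = 2134/3605 = 0.59196
p₀ = P(outcome | unexposed) = 1199/2629 = 0.45607
Under exogeneity alone the bounds on PN are max{0,(p₁−p₀)/p₁} ≤ PN ≤ min{1,(1−p₀)/p₁}.
  lower = (p₁ − p₀)/p₁ = 0.13589 / 0.59196 ≈ 0.2296
  upper = min{1, (1 − p₀)/p₁} = 0.54393 / 0.59196 ≈ 0.9189

0.230 ≤ PN ≤ 0.919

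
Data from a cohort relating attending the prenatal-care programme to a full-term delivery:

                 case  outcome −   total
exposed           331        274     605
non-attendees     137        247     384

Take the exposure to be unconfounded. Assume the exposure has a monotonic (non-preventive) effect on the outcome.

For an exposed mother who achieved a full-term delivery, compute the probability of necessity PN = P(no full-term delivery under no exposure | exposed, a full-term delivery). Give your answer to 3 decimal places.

p₁ = P(outcome | exposed) = 331/605 = 0.54711
p₀ = P(outcome | unexposed) = 137/384 = 0.35677
Under exogeneity and monotonicity, PN = (p₁ − p₀)/p₁.
PN = (0.54711 − 0.35677) / 0.54711 ≈ 0.3479

PN ≈ 0.348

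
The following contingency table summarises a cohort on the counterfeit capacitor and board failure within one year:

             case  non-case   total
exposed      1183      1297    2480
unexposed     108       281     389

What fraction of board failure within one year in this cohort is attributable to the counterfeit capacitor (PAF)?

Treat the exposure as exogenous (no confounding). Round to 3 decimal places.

p₁ = P(outcome | exposed) = 1183/2480 = 0.47702
p₀ = P(outcome | unexposed) = 108/389 = 0.27763
Exposure prevalence π = 2480/2869 = 0.86441; overall risk P(Y=1) = 0.44998.
Under exogeneity, PAF = [P(Y=1) − p₀]/P(Y=1).
PAF = (0.44998 − 0.27763) / 0.44998 ≈ 0.3830

PAF ≈ 0.383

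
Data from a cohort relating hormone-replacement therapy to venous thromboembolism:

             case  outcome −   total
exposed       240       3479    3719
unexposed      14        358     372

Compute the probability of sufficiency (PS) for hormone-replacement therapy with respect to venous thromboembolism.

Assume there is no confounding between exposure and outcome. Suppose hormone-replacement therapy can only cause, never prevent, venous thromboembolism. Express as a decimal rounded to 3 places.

p₁ = P(outcome | exposed) = 240/3719 = 0.064533
p₀ = P(outcome | unexposed) = 14/372 = 0.037634
Under exogeneity and monotonicity, PS = (p₁ − p₀)/(1 − p₀).
PS = (0.064533 − 0.037634) / 0.96237 ≈ 0.0280

PS ≈ 0.028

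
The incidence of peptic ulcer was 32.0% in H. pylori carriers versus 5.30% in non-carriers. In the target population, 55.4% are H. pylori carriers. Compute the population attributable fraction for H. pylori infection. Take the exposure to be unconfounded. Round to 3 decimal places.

p₁ = 0.32, p₀ = 0.053.
Overall risk P(Y=1) = π·p₁ + (1−π)·p₀ = 0.554×0.32 + 0.446×0.053 = 0.20092.
Under exogeneity, PAF = [P(Y=1) − p₀] / P(Y=1).
PAF = (0.20092 − 0.053) / 0.20092 ≈ 0.7362

PAF ≈ 0.736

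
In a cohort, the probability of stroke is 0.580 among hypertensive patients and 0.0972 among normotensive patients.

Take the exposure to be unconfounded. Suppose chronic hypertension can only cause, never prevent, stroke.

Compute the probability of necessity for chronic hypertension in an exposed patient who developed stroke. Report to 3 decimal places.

Let p₁ = 0.58, p₀ = 0.0972.
Under exogeneity and monotonicity, PN = (p₁ − p₀) / p₁.
PN = (0.58 − 0.0972) / 0.58 = 0.4828 / 0.58 ≈ 0.8324

PN ≈ 0.832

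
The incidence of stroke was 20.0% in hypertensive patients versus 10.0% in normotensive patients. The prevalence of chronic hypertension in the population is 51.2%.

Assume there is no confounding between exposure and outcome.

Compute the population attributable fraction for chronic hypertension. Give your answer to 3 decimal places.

PAF ≈ 0.339

p₁ = 0.2, p₀ = 0.1.
Overall risk P(Y=1) = π·p₁ + (1−π)·p₀ = 0.512×0.2 + 0.488×0.1 = 0.1512.
Under exogeneity, PAF = [P(Y=1) − p₀] / P(Y=1).
PAF = (0.1512 − 0.1) / 0.1512 ≈ 0.3386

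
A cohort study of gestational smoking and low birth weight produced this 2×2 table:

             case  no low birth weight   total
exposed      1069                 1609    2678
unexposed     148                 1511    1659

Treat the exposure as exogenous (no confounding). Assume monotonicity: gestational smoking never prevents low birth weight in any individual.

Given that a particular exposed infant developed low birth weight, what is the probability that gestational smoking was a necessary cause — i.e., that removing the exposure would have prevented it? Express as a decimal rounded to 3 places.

p₁ = P(outcome | exposed) = 1069/2678 = 0.39918
p₀ = P(outcome | unexposed) = 148/1659 = 0.08921
Under exogeneity and monotonicity, PN = (p₁ − p₀) / p₁.
PN = (0.39918 − 0.08921) / 0.39918 = 0.30997 / 0.39918 ≈ 0.7765

PN ≈ 0.777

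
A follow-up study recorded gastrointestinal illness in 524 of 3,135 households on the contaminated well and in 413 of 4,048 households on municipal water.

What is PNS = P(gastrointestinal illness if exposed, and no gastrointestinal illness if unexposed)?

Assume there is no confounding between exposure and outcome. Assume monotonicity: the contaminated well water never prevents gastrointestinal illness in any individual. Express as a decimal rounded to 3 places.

p₁ = P(outcome | exposed) = 524/3135 = 0.16715
p₀ = P(outcome | unexposed) = 413/4048 = 0.10203
Under exogeneity and monotonicity, PNS = p₁ − p₀.
PNS = 0.16715 − 0.10203 = 0.065119

PNS ≈ 0.065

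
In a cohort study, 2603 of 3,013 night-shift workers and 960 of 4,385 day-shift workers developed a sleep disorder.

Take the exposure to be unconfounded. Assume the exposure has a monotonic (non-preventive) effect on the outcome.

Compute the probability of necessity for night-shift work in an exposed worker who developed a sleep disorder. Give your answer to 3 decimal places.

PN ≈ 0.747

p₁ = P(outcome | exposed) = 2603/3013 = 0.86392
p₀ = P(outcome | unexposed) = 960/4385 = 0.21893
Under exogeneity and monotonicity, PN = (p₁ − p₀) / p₁.
PN = (0.86392 − 0.21893) / 0.86392 = 0.64499 / 0.86392 ≈ 0.7466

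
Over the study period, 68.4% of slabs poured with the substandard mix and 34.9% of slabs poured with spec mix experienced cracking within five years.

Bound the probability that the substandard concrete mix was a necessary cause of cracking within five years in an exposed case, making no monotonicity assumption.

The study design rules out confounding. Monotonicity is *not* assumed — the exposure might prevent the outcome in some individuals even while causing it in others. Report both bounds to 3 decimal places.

0.490 ≤ PN ≤ 0.952

p₁ = 0.684, p₀ = 0.349.
Under exogeneity alone the bounds on PN are max{0,(p₁−p₀)/p₁} ≤ PN ≤ min{1,(1−p₀)/p₁}.
  lower = (p₁ − p₀)/p₁ = 0.335 / 0.684 ≈ 0.4898
  upper = min{1, (1 − p₀)/p₁} = 0.651 / 0.684 ≈ 0.9518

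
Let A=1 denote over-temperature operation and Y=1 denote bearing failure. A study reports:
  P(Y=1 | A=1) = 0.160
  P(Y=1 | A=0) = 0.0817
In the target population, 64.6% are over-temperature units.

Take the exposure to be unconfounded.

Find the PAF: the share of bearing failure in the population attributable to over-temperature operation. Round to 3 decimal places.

PAF ≈ 0.382

Let p₁ = 0.16, p₀ = 0.0817.
Overall risk P(Y=1) = π·p₁ + (1−π)·p₀ = 0.646×0.16 + 0.354×0.0817 = 0.13228.
Under exogeneity, PAF = [P(Y=1) − p₀] / P(Y=1).
PAF = (0.13228 − 0.0817) / 0.13228 ≈ 0.3824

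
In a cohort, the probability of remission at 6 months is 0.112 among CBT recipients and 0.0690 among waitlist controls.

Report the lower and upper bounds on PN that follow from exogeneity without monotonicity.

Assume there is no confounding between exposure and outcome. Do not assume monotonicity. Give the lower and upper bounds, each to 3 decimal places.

0.384 ≤ PN ≤ 1.000

Let p₁ = 0.112, p₀ = 0.069.
Under exogeneity alone the bounds on PN are max{0,(p₁−p₀)/p₁} ≤ PN ≤ min{1,(1−p₀)/p₁}.
  lower = (p₁ − p₀)/p₁ = 0.043 / 0.112 ≈ 0.3839
  upper = min{1, (1 − p₀)/p₁} = 0.931 / 0.112 ≈ 8.3125 → capped at 1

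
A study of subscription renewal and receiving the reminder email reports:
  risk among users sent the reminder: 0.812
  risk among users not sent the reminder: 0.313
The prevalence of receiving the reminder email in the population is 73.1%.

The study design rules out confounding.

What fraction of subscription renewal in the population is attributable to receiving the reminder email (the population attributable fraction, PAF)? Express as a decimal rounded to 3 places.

PAF ≈ 0.538

Let p₁ = 0.812, p₀ = 0.313.
Overall risk P(Y=1) = π·p₁ + (1−π)·p₀ = 0.731×0.812 + 0.269×0.313 = 0.67777.
Under exogeneity, PAF = [P(Y=1) − p₀] / P(Y=1).
PAF = (0.67777 − 0.313) / 0.67777 ≈ 0.5382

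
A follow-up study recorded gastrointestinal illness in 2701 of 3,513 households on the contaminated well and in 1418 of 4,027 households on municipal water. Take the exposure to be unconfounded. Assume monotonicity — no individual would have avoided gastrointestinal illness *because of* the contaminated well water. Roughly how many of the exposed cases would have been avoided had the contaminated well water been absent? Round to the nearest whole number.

p₁ = P(outcome | exposed) = 2701/3513 = 0.76886
p₀ = P(outcome | unexposed) = 1418/4027 = 0.35212
PN = (p₁ − p₀)/p₁ = (0.76886 − 0.35212) / 0.76886 ≈ 0.54202.
Attributable cases ≈ PN × (exposed cases) = 0.54202 × 2701 ≈ 1463.99.

about 1464 cases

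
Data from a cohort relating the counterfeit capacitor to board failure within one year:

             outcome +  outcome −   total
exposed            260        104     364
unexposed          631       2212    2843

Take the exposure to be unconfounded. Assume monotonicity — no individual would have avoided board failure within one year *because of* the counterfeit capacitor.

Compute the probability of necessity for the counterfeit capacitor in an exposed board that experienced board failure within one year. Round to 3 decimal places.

PN ≈ 0.689

p₁ = P(outcome | exposed) = 260/364 = 0.71429
p₀ = P(outcome | unexposed) = 631/2843 = 0.22195
Under exogeneity and monotonicity, PN = (p₁ − p₀)/p₁.
PN = (0.71429 − 0.22195) / 0.71429 ≈ 0.6893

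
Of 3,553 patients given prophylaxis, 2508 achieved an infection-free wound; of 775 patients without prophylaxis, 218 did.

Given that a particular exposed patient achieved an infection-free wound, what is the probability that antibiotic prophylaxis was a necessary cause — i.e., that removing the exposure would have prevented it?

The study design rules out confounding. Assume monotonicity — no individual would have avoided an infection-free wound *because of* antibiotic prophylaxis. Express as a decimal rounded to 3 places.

p₁ = P(outcome | exposed) = 2508/3553 = 0.70588
p₀ = P(outcome | unexposed) = 218/775 = 0.28129
Under exogeneity and monotonicity, PN = (p₁ − p₀) / p₁.
PN = (0.70588 − 0.28129) / 0.70588 = 0.42459 / 0.70588 ≈ 0.6015

PN ≈ 0.602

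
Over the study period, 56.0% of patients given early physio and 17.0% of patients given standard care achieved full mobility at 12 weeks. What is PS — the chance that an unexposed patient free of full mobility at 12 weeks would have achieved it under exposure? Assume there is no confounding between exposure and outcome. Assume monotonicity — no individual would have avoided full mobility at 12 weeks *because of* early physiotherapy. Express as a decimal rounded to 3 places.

PS ≈ 0.470

p₁ = 0.56, p₀ = 0.17.
Under exogeneity and monotonicity, PS = (p₁ − p₀) / (1 − p₀).
PS = (0.56 − 0.17) / (1 − 0.17) = 0.39 / 0.83 ≈ 0.4699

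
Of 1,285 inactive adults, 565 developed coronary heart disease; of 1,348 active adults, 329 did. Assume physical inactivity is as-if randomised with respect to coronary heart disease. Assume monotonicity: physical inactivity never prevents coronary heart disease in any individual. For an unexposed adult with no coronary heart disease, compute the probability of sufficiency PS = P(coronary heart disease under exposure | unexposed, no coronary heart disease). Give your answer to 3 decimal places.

p₁ = P(outcome | exposed) = 565/1285 = 0.43969
p₀ = P(outcome | unexposed) = 329/1348 = 0.24407
Under exogeneity and monotonicity, PS = (p₁ − p₀) / (1 − p₀).
PS = (0.43969 − 0.24407) / (1 − 0.24407) = 0.19562 / 0.75593 ≈ 0.2588

PS ≈ 0.259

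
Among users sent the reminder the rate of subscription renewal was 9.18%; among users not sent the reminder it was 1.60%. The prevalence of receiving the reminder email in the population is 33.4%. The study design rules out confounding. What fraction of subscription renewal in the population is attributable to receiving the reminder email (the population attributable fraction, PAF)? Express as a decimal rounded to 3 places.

PAF ≈ 0.613

p₁ = 0.0918, p₀ = 0.016.
Overall risk P(Y=1) = π·p₁ + (1−π)·p₀ = 0.334×0.0918 + 0.666×0.016 = 0.041317.
Under exogeneity, PAF = [P(Y=1) − p₀] / P(Y=1).
PAF = (0.041317 − 0.016) / 0.041317 ≈ 0.6128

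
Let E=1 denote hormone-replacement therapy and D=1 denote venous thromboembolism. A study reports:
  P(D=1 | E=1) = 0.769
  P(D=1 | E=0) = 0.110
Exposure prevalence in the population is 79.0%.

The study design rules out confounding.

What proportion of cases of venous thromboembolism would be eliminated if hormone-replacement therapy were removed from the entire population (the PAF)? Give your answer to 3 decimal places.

Let p₁ = 0.769, p₀ = 0.11.
Overall risk P(Y=1) = π·p₁ + (1−π)·p₀ = 0.79×0.769 + 0.21×0.11 = 0.63061.
Under exogeneity, PAF = [P(Y=1) − p₀] / P(Y=1).
PAF = (0.63061 − 0.11) / 0.63061 ≈ 0.8256

PAF ≈ 0.826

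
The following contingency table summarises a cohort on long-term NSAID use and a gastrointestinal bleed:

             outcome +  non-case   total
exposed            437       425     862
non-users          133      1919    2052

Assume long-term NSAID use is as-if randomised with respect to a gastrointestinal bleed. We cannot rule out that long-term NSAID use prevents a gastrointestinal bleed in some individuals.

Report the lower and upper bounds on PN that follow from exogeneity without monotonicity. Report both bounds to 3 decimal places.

p₁ = P(outcome | exposed) = 437/862 = 0.50696
p₀ = P(outcome | unexposed) = 133/2052 = 0.064815
Under exogeneity alone the bounds on PN are max{0,(p₁−p₀)/p₁} ≤ PN ≤ min{1,(1−p₀)/p₁}.
  lower = (p₁ − p₀)/p₁ = 0.44215 / 0.50696 ≈ 0.8722
  upper = min{1, (1 − p₀)/p₁} = 0.93519 / 0.50696 ≈ 1.8447 → capped at 1

0.872 ≤ PN ≤ 1.000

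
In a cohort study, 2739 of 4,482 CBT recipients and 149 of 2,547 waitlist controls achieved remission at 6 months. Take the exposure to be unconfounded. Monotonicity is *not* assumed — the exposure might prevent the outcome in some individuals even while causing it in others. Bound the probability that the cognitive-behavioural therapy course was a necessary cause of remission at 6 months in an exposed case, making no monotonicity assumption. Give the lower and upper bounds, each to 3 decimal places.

0.904 ≤ PN ≤ 1.000

p₁ = P(outcome | exposed) = 2739/4482 = 0.61111
p₀ = P(outcome | unexposed) = 149/2547 = 0.0585
Under exogeneity alone the bounds on PN are max{0,(p₁−p₀)/p₁} ≤ PN ≤ min{1,(1−p₀)/p₁}.
  lower = (p₁ − p₀)/p₁ = 0.55261 / 0.61111 ≈ 0.9043
  upper = min{1, (1 − p₀)/p₁} = 0.9415 / 0.61111 ≈ 1.5406 → capped at 1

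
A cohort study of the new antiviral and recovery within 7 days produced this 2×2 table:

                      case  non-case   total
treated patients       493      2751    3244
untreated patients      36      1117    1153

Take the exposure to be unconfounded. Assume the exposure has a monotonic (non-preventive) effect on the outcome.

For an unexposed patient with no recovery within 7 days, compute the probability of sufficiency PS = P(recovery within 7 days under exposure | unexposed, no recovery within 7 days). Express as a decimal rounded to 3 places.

p₁ = P(outcome | exposed) = 493/3244 = 0.15197
p₀ = P(outcome | unexposed) = 36/1153 = 0.031223
Under exogeneity and monotonicity, PS = (p₁ − p₀) / (1 − p₀).
PS = (0.15197 − 0.031223) / (1 − 0.031223) = 0.12075 / 0.96878 ≈ 0.1246

PS ≈ 0.125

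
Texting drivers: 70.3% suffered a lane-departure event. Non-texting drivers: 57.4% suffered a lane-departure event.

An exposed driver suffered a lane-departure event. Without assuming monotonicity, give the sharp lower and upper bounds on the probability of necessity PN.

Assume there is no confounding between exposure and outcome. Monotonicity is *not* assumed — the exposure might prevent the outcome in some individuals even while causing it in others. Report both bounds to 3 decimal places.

p₁ = 0.703, p₀ = 0.574.
Under exogeneity alone the bounds on PN are max{0,(p₁−p₀)/p₁} ≤ PN ≤ min{1,(1−p₀)/p₁}.
  lower = (p₁ − p₀)/p₁ = 0.129 / 0.703 ≈ 0.1835
  upper = min{1, (1 − p₀)/p₁} = 0.426 / 0.703 ≈ 0.6060

0.183 ≤ PN ≤ 0.606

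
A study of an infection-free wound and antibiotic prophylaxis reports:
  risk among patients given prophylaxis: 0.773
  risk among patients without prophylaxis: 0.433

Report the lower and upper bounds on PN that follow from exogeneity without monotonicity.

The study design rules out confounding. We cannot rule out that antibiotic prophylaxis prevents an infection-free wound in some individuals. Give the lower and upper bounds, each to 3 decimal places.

Let p₁ = 0.773, p₀ = 0.433.
Under exogeneity alone the bounds on PN are max{0,(p₁−p₀)/p₁} ≤ PN ≤ min{1,(1−p₀)/p₁}.
  lower = (p₁ − p₀)/p₁ = 0.34 / 0.773 ≈ 0.4398
  upper = min{1, (1 − p₀)/p₁} = 0.567 / 0.773 ≈ 0.7335

0.440 ≤ PN ≤ 0.734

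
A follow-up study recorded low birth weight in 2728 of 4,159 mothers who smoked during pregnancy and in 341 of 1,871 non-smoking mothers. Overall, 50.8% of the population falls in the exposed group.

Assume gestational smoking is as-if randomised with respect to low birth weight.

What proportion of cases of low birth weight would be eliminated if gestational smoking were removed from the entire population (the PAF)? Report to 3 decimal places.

p₁ = P(outcome | exposed) = 2728/4159 = 0.65593
p₀ = P(outcome | unexposed) = 341/1871 = 0.18226
Overall risk P(Y=1) = π·p₁ + (1−π)·p₀ = 0.508×0.65593 + 0.492×0.18226 = 0.42288.
Under exogeneity, PAF = [P(Y=1) − p₀] / P(Y=1).
PAF = (0.42288 − 0.18226) / 0.42288 ≈ 0.5690

PAF ≈ 0.569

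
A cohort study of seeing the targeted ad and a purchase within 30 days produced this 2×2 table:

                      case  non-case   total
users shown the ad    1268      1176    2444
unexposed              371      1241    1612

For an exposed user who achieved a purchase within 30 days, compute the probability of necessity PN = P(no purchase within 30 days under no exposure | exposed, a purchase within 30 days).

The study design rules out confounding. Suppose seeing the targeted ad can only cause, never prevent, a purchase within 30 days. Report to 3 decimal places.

PN ≈ 0.556

p₁ = P(outcome | exposed) = 1268/2444 = 0.51882
p₀ = P(outcome | unexposed) = 371/1612 = 0.23015
Under exogeneity and monotonicity, PN = (p₁ − p₀) / p₁.
PN = (0.51882 − 0.23015) / 0.51882 = 0.28867 / 0.51882 ≈ 0.5564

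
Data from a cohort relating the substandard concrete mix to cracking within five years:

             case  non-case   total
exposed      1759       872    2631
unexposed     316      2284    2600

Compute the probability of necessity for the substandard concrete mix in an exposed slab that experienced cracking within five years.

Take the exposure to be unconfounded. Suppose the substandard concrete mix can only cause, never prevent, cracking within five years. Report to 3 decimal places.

PN ≈ 0.818

p₁ = P(outcome | exposed) = 1759/2631 = 0.66857
p₀ = P(outcome | unexposed) = 316/2600 = 0.12154
Under exogeneity and monotonicity, PN = (p₁ − p₀)/p₁.
PN = (0.66857 − 0.12154) / 0.66857 ≈ 0.8182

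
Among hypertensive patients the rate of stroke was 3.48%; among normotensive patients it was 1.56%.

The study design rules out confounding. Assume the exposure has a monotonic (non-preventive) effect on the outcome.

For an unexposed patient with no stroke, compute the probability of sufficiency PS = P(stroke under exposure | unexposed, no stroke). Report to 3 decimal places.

PS ≈ 0.020

p₁ = 0.0348, p₀ = 0.0156.
Under exogeneity and monotonicity, PS = (p₁ − p₀) / (1 − p₀).
PS = (0.0348 − 0.0156) / (1 − 0.0156) = 0.0192 / 0.9844 ≈ 0.0195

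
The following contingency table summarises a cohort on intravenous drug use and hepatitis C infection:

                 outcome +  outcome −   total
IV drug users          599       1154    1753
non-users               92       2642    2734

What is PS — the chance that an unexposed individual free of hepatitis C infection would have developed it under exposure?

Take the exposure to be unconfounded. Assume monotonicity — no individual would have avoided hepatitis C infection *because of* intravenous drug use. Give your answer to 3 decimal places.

p₁ = P(outcome | exposed) = 599/1753 = 0.3417
p₀ = P(outcome | unexposed) = 92/2734 = 0.03365
Under exogeneity and monotonicity, PS = (p₁ − p₀)/(1 − p₀).
PS = (0.3417 − 0.03365) / 0.96635 ≈ 0.3188

PS ≈ 0.319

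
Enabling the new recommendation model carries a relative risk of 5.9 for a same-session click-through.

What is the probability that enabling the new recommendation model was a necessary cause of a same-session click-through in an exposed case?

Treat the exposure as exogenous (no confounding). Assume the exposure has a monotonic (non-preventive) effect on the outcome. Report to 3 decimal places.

Under exogeneity and monotonicity, PN = (RR − 1) / RR = 1 − 1/RR.
PN = (5.9 − 1) / 5.9 = 4.9 / 5.9 ≈ 0.8305

PN ≈ 0.831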